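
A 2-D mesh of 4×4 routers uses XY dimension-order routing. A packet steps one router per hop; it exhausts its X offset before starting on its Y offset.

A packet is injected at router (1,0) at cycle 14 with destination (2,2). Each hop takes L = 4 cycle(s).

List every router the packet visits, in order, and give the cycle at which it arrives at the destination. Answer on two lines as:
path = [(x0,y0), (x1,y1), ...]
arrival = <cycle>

path = [(1,0), (2,0), (2,1), (2,2)]
arrival = 26

t=14: at (1,0)
t=18: at (2,0) after E
t=22: at (2,1) after N
t=26: at (2,2) after N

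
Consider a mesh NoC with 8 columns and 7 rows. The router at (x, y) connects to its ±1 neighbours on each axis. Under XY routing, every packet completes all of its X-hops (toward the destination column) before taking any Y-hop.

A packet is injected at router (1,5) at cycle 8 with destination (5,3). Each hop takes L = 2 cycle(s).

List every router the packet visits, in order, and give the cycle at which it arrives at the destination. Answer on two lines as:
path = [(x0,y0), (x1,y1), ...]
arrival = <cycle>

#0 — 1,5 | c8
#1 — 2,5 | c10 | E
#2 — 3,5 | c12 | E
#3 — 4,5 | c14 | E
#4 — 5,5 | c16 | E
#5 — 5,4 | c18 | S
#6 — 5,3 | c20 | S

path = [(1,5), (2,5), (3,5), (4,5), (5,5), (5,4), (5,3)]
arrival = 20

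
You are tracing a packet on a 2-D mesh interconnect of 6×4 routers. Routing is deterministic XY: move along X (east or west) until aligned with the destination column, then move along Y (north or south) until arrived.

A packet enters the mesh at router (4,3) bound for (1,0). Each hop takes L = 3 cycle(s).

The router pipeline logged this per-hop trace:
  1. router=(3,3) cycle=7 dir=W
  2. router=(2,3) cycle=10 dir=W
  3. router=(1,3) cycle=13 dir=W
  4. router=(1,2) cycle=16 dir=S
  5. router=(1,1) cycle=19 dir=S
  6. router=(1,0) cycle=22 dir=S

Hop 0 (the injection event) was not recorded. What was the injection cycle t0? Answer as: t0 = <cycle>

The first recorded entry is hop 1 at cycle 7.
Therefore t0 = 7 − L = 4.

t0 = 4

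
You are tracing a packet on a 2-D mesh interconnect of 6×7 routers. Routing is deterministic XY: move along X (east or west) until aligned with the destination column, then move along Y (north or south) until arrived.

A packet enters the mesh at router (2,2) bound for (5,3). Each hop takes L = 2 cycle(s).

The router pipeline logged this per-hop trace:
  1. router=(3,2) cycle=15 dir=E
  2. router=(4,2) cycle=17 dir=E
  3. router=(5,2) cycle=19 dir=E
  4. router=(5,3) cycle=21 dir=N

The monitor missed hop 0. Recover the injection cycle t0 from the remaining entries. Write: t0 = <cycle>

t0 = 13

Hop 1 reached at cycle 15; hop k is at t0 + k·L.
So t0 = 15 − 1·2 = 13.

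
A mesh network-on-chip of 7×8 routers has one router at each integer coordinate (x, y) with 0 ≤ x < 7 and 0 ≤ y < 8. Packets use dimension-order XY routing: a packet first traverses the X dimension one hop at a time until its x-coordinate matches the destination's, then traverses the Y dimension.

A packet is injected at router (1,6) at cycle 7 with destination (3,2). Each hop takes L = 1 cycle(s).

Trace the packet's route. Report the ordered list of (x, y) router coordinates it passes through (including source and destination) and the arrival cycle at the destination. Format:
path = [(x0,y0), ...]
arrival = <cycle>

path = [(1,6), (2,6), (3,6), (3,5), (3,4), (3,3), (3,2)]
arrival = 13

t=7: at (1,6)
t=8: at (2,6) after E
t=9: at (3,6) after E
t=10: at (3,5) after S
t=11: at (3,4) after S
t=12: at (3,3) after S
t=13: at (3,2) after S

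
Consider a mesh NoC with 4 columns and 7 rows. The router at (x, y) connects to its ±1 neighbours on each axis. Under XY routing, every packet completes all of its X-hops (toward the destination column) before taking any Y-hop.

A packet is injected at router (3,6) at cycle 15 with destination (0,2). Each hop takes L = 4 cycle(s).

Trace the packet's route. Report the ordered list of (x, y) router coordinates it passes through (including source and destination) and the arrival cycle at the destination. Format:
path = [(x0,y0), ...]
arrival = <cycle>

path = [(3,6), (2,6), (1,6), (0,6), (0,5), (0,4), (0,3), (0,2)]
arrival = 43

#0 — 3,6 | c15
#1 — 2,6 | c19 | W
#2 — 1,6 | c23 | W
#3 — 0,6 | c27 | W
#4 — 0,5 | c31 | S
#5 — 0,4 | c35 | S
#6 — 0,3 | c39 | S
#7 — 0,2 | c43 | S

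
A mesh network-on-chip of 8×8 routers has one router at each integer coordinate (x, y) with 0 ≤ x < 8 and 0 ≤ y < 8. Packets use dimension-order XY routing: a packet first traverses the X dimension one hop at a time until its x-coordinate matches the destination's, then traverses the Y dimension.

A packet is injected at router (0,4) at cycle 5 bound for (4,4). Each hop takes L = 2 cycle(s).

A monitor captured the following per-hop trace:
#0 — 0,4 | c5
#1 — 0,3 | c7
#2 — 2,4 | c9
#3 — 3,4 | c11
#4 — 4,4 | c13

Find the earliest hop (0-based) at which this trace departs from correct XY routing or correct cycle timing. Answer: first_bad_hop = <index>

  1: Δx=+0 Δy=-1 Δt=2 [BAD: Y-move but x=0≠4]

first_bad_hop = 1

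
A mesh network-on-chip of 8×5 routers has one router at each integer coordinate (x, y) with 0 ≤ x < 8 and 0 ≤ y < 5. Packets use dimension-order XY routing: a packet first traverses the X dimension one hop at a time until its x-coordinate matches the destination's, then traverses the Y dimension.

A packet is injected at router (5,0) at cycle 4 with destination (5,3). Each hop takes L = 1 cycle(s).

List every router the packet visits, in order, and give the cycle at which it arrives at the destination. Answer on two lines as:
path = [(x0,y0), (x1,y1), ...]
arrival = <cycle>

path = [(5,0), (5,1), (5,2), (5,3)]
arrival = 7

t=4: at (5,0)
t=5: at (5,1) after N
t=6: at (5,2) after N
t=7: at (5,3) after N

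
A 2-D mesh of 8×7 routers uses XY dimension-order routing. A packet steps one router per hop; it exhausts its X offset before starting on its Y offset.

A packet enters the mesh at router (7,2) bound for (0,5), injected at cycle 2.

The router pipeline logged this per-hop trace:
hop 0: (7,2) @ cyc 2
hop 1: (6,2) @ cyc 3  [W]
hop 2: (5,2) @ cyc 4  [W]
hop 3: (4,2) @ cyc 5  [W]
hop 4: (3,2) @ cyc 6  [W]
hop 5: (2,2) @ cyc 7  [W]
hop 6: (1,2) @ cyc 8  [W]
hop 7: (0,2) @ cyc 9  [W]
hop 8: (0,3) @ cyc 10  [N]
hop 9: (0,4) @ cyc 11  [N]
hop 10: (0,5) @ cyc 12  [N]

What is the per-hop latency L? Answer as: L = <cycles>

From hop 0 (2) to hop 1 (3): +1 cycles.
One hop costs L cycles, so L = 1.

L = 1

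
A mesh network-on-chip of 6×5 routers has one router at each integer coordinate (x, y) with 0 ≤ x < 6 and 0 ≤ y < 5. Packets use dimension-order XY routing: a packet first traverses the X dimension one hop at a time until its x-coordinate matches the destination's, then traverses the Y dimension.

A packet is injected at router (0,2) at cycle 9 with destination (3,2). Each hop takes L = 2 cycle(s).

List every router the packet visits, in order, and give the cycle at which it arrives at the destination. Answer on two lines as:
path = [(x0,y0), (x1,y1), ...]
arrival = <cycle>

src (0,2)  cyc=9
E→(1,2)  cyc=11
E→(2,2)  cyc=13
E→(3,2)  cyc=15

path = [(0,2), (1,2), (2,2), (3,2)]
arrival = 15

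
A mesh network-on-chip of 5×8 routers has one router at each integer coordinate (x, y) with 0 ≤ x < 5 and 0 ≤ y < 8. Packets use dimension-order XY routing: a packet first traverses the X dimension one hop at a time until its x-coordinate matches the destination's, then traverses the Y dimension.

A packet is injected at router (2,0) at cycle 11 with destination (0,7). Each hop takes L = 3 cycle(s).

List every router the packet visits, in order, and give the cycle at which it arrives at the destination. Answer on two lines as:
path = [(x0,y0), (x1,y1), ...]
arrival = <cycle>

src (2,0)  cyc=11
W→(1,0)  cyc=14
W→(0,0)  cyc=17
N→(0,1)  cyc=20
N→(0,2)  cyc=23
N→(0,3)  cyc=26
N→(0,4)  cyc=29
N→(0,5)  cyc=32
N→(0,6)  cyc=35
N→(0,7)  cyc=38

path = [(2,0), (1,0), (0,0), (0,1), (0,2), (0,3), (0,4), (0,5), (0,6), (0,7)]
arrival = 38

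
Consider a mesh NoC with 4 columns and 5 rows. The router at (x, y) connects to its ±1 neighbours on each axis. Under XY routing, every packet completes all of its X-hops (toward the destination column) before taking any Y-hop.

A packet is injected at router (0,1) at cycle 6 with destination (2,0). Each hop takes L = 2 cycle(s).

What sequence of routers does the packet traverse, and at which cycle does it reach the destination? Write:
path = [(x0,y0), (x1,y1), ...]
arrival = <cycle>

path = [(0,1), (1,1), (2,1), (2,0)]
arrival = 12

#0 — 0,1 | c6
#1 — 1,1 | c8 | E
#2 — 2,1 | c10 | E
#3 — 2,0 | c12 | S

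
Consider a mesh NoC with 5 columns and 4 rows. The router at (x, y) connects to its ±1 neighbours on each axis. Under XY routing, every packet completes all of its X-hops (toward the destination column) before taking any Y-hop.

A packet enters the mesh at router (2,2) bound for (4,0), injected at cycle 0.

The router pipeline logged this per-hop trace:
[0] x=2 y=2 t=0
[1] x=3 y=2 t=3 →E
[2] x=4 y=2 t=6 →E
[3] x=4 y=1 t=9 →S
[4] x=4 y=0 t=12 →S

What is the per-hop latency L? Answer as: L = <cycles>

Between hops 0 and 1 the cycle counter advances 3 − 0 = 3.
One hop costs L cycles, so L = 3.

L = 3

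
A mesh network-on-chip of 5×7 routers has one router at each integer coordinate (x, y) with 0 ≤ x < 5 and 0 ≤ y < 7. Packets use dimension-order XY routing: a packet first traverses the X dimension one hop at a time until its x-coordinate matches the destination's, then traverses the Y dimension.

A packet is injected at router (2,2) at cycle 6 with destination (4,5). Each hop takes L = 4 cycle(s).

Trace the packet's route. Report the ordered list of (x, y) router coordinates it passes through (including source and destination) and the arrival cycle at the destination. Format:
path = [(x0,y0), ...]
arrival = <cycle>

t=6: at (2,2)
t=10: at (3,2) after E
t=14: at (4,2) after E
t=18: at (4,3) after N
t=22: at (4,4) after N
t=26: at (4,5) after N

path = [(2,2), (3,2), (4,2), (4,3), (4,4), (4,5)]
arrival = 26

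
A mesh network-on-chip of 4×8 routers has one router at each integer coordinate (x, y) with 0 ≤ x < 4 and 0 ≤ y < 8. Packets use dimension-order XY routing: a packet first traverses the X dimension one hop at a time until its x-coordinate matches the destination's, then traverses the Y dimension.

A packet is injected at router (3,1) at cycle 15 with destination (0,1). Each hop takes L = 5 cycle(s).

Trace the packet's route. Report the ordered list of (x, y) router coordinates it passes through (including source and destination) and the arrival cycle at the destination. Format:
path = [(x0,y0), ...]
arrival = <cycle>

path = [(3,1), (2,1), (1,1), (0,1)]
arrival = 30

src (3,1)  cyc=15
W→(2,1)  cyc=20
W→(1,1)  cyc=25
W→(0,1)  cyc=30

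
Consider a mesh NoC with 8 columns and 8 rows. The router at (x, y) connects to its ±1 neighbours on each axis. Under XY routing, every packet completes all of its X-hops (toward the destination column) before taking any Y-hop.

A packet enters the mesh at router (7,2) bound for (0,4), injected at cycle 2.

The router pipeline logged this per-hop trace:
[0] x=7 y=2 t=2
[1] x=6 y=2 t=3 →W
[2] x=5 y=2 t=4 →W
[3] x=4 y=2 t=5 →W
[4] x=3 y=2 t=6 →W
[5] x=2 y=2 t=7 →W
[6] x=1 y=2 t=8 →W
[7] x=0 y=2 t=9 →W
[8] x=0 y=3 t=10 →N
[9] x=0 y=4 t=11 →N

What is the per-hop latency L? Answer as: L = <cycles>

Δcyc across hop 0→1: 3 − 2 = 1.
One hop costs L cycles, so L = 1.

L = 1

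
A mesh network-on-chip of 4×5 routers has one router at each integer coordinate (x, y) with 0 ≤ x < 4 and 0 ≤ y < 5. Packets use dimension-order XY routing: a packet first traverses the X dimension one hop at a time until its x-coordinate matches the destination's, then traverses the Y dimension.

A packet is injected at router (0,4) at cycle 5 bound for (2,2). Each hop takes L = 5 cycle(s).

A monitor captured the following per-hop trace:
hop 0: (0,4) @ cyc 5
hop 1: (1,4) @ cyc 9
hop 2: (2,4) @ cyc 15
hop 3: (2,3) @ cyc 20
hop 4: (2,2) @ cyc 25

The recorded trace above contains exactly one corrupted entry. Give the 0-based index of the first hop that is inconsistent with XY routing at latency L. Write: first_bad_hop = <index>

first_bad_hop = 1

check 1→ d=(1,0) cyc+4: BAD: Δcyc=4≠L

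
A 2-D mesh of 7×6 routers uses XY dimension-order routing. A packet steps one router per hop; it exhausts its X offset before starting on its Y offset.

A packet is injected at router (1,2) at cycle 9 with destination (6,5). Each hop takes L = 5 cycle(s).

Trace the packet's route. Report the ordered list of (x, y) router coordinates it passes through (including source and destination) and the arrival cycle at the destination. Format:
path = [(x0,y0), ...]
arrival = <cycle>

path = [(1,2), (2,2), (3,2), (4,2), (5,2), (6,2), (6,3), (6,4), (6,5)]
arrival = 49

t=9: at (1,2)
t=14: at (2,2) after E
t=19: at (3,2) after E
t=24: at (4,2) after E
t=29: at (5,2) after E
t=34: at (6,2) after E
t=39: at (6,3) after N
t=44: at (6,4) after N
t=49: at (6,5) after N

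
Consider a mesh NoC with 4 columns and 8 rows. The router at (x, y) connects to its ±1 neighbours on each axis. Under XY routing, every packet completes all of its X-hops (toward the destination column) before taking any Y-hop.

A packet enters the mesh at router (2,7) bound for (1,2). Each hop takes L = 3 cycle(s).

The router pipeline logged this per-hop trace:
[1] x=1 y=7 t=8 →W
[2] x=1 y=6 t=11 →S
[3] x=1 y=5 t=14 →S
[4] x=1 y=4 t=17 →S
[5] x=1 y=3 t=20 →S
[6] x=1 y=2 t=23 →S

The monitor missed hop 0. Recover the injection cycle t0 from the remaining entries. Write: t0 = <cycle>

t0 = 5

At hop 1 the cycle is 8; in general cyc_k = t0 + kL.
Therefore t0 = 8 − L = 5.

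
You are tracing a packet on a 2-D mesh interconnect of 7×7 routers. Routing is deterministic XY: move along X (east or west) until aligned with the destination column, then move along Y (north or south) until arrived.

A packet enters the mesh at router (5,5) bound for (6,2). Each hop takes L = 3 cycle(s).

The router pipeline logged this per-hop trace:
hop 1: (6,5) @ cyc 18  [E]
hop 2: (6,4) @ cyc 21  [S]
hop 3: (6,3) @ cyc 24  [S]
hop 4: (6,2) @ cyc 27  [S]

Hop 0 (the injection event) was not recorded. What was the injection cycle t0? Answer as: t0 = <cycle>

Hop 1 reached at cycle 18; hop k is at t0 + k·L.
So t0 = 18 − 1·3 = 15.

t0 = 15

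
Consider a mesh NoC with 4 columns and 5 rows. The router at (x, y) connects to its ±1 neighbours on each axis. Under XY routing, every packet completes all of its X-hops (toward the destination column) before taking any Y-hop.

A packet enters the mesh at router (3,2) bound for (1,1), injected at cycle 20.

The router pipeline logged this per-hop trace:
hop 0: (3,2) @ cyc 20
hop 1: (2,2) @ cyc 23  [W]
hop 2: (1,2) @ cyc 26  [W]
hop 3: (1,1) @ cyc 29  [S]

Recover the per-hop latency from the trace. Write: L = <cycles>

L = 3

Between hops 0 and 1 the cycle counter advances 23 − 20 = 3.
One hop costs L cycles, so L = 3.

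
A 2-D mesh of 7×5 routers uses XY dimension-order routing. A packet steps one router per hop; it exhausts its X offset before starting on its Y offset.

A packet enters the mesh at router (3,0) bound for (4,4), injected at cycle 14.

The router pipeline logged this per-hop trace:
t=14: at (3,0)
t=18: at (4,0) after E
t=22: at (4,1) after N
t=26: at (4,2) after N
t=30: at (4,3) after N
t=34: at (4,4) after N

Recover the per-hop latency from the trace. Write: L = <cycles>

Between hops 0 and 1 the cycle counter advances 18 − 14 = 4.
Each hop adds L, hence L = 4.

L = 4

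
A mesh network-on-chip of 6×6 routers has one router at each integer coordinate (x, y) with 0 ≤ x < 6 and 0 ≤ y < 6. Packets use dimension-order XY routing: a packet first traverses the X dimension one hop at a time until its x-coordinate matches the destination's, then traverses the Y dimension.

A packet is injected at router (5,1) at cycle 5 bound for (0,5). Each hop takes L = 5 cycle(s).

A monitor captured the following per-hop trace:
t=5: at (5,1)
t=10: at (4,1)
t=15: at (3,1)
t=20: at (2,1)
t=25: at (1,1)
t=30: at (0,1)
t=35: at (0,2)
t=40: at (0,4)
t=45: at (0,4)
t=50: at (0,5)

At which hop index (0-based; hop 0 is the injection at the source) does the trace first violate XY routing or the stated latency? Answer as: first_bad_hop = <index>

  1: Δx=-1 Δy=+0 Δt=5 [ok]
  2: Δx=-1 Δy=+0 Δt=5 [ok]
  3: Δx=-1 Δy=+0 Δt=5 [ok]
  4: Δx=-1 Δy=+0 Δt=5 [ok]
  5: Δx=-1 Δy=+0 Δt=5 [ok]
  6: Δx=+0 Δy=+1 Δt=5 [ok]
  7: Δx=+0 Δy=+2 Δt=5 [BAD: non-unit step]

first_bad_hop = 7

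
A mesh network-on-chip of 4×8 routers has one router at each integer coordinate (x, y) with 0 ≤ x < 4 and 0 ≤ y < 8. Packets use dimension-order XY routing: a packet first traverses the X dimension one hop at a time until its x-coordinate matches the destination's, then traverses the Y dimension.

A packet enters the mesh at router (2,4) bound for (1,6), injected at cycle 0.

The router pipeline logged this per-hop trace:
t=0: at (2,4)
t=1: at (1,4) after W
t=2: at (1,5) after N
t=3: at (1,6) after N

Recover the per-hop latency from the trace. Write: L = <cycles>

L = 1

Δcyc across hop 0→1: 1 − 0 = 1.
One hop costs L cycles, so L = 1.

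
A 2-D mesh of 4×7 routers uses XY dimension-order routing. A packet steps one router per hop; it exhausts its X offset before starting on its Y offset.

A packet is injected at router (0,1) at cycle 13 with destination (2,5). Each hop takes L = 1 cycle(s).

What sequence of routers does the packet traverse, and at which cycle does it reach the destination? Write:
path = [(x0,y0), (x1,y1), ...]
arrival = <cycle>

src (0,1)  cyc=13
E→(1,1)  cyc=14
E→(2,1)  cyc=15
N→(2,2)  cyc=16
N→(2,3)  cyc=17
N→(2,4)  cyc=18
N→(2,5)  cyc=19

path = [(0,1), (1,1), (2,1), (2,2), (2,3), (2,4), (2,5)]
arrival = 19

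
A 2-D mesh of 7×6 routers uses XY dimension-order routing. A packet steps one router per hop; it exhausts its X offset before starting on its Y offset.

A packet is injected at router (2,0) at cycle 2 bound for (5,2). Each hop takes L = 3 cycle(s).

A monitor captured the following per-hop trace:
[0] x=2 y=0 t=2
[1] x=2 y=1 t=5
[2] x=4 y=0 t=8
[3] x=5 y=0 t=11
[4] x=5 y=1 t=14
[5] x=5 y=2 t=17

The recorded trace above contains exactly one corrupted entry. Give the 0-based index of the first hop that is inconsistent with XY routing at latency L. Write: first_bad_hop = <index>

hop 1: step (+0,+1), +3 cyc — BAD: Y-move but x=2≠5

first_bad_hop = 1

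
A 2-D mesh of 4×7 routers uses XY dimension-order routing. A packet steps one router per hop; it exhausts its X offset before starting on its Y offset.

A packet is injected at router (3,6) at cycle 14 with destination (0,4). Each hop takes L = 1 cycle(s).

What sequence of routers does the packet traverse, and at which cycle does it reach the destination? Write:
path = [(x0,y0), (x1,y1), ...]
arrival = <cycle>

path = [(3,6), (2,6), (1,6), (0,6), (0,5), (0,4)]
arrival = 19

[0] x=3 y=6 t=14
[1] x=2 y=6 t=15 →W
[2] x=1 y=6 t=16 →W
[3] x=0 y=6 t=17 →W
[4] x=0 y=5 t=18 →S
[5] x=0 y=4 t=19 →S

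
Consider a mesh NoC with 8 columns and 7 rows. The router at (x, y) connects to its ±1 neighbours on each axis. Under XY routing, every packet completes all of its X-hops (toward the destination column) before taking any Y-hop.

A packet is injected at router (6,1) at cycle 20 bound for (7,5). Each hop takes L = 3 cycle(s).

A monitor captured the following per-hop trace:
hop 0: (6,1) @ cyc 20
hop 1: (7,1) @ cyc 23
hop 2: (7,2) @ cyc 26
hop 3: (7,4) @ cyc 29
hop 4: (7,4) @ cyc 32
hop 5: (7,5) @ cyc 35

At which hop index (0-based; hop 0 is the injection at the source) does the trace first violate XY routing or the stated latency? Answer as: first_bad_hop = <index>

first_bad_hop = 3

check 1→ d=(1,0) cyc+3: ok
check 2→ d=(0,1) cyc+3: ok
check 3→ d=(0,2) cyc+3: BAD: non-unit step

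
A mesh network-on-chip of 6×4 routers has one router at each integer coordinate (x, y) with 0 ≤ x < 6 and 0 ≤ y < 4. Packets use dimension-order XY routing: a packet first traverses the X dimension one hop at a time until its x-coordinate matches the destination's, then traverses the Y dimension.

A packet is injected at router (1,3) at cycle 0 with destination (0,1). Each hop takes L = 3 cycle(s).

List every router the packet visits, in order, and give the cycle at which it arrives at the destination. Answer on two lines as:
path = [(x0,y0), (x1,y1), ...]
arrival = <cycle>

  0. router=(1,3) cycle=0 (inject)
  1. router=(0,3) cycle=3 dir=W
  2. router=(0,2) cycle=6 dir=S
  3. router=(0,1) cycle=9 dir=S

path = [(1,3), (0,3), (0,2), (0,1)]
arrival = 9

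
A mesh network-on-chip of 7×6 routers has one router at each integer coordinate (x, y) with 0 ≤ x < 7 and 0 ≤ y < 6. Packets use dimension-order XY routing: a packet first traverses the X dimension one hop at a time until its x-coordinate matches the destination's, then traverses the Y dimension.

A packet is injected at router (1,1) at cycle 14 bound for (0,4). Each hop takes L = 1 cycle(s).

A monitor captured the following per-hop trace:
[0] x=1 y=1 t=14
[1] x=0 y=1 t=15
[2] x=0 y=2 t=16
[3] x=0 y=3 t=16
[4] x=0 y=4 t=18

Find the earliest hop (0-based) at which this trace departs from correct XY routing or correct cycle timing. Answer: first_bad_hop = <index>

first_bad_hop = 3

check 1→ d=(-1,0) cyc+1: ok
check 2→ d=(0,1) cyc+1: ok
check 3→ d=(0,1) cyc+0: BAD: Δcyc=0≠L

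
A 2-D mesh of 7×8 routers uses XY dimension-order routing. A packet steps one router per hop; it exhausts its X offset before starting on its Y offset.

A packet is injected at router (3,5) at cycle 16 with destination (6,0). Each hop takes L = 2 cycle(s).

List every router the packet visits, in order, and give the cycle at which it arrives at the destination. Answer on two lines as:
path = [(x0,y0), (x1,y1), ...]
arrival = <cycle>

path = [(3,5), (4,5), (5,5), (6,5), (6,4), (6,3), (6,2), (6,1), (6,0)]
arrival = 32

t=16: at (3,5)
t=18: at (4,5) after E
t=20: at (5,5) after E
t=22: at (6,5) after E
t=24: at (6,4) after S
t=26: at (6,3) after S
t=28: at (6,2) after S
t=30: at (6,1) after S
t=32: at (6,0) after S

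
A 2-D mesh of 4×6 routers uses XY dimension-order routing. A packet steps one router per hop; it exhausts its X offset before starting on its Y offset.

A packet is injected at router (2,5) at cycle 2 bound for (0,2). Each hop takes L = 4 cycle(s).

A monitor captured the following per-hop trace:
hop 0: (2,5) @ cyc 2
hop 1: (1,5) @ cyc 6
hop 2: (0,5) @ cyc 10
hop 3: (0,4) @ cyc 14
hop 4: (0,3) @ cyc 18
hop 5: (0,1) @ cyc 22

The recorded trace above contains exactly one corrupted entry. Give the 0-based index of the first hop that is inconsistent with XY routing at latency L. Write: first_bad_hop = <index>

first_bad_hop = 5

[1] (-1,+0) / 4c ⇒ ok
[2] (-1,+0) / 4c ⇒ ok
[3] (+0,-1) / 4c ⇒ ok
[4] (+0,-1) / 4c ⇒ ok
[5] (+0,-2) / 4c ⇒ BAD: non-unit step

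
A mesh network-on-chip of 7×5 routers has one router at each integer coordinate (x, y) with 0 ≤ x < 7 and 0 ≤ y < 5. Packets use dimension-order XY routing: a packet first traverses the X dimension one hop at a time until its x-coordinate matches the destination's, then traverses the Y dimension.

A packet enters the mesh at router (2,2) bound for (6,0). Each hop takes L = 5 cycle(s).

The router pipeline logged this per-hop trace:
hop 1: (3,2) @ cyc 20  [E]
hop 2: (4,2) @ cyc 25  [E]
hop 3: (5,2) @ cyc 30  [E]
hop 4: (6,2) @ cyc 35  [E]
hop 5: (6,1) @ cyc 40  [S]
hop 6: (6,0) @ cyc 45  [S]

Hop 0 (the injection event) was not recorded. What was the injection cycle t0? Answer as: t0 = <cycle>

At hop 1 the cycle is 20; in general cyc_k = t0 + kL.
Subtract one hop: t0 = 20 − 5 = 15.

t0 = 15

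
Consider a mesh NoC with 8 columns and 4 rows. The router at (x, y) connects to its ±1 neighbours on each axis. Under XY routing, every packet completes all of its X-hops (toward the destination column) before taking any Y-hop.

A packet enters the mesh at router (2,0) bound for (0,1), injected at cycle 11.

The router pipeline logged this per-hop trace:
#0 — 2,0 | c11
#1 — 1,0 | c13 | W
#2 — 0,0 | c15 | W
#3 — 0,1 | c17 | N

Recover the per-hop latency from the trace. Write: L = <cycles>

Between hops 0 and 1 the cycle counter advances 13 − 11 = 2.
One hop costs L cycles, so L = 2.

L = 2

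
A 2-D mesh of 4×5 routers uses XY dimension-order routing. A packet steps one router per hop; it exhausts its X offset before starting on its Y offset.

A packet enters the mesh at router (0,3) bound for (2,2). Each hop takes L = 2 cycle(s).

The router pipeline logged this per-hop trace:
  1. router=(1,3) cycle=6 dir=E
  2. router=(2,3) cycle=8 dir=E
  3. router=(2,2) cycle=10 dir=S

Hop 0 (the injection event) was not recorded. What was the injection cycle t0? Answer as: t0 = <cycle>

t0 = 4

At hop 1 the cycle is 6; in general cyc_k = t0 + kL.
So t0 = 6 − 1·2 = 4.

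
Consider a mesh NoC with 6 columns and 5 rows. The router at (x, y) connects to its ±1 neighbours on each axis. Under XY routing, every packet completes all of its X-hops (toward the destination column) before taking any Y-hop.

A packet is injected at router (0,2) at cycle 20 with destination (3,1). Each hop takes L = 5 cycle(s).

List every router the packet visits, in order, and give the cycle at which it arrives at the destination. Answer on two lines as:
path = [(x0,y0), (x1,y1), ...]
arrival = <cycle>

  0. router=(0,2) cycle=20 (inject)
  1. router=(1,2) cycle=25 dir=E
  2. router=(2,2) cycle=30 dir=E
  3. router=(3,2) cycle=35 dir=E
  4. router=(3,1) cycle=40 dir=S

path = [(0,2), (1,2), (2,2), (3,2), (3,1)]
arrival = 40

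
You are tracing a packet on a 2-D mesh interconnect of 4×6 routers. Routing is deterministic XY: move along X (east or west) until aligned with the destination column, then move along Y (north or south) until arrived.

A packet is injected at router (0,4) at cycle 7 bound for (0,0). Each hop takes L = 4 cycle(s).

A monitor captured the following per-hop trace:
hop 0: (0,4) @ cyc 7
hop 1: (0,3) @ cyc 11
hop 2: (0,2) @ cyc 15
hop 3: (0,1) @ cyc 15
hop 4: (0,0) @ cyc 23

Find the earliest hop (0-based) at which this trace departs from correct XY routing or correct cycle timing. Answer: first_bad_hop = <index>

check 1→ d=(0,-1) cyc+4: ok
check 2→ d=(0,-1) cyc+4: ok
check 3→ d=(0,-1) cyc+0: BAD: Δcyc=0≠L

first_bad_hop = 3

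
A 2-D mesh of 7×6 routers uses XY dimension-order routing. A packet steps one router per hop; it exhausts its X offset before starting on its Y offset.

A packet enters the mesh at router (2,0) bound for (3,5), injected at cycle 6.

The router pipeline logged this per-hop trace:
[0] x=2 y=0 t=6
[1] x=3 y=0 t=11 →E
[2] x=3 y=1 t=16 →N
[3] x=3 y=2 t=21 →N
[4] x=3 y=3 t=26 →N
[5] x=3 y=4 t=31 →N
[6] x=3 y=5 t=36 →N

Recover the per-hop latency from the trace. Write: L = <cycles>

cyc[1] − cyc[0] = 11 − 6 = 5.
Each hop adds L, hence L = 5.

L = 5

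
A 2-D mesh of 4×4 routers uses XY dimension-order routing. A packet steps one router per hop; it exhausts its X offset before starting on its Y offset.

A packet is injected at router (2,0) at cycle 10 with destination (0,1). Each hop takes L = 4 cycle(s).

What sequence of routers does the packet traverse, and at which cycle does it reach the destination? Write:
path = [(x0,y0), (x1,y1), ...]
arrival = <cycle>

  0. router=(2,0) cycle=10 (inject)
  1. router=(1,0) cycle=14 dir=W
  2. router=(0,0) cycle=18 dir=W
  3. router=(0,1) cycle=22 dir=N

path = [(2,0), (1,0), (0,0), (0,1)]
arrival = 22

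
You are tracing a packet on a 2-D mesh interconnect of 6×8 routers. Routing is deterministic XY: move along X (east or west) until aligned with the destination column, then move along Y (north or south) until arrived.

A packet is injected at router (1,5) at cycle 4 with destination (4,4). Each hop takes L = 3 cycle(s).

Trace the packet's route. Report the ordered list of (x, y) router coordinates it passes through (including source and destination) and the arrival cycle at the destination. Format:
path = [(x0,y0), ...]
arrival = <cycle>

path = [(1,5), (2,5), (3,5), (4,5), (4,4)]
arrival = 16

  0. router=(1,5) cycle=4 (inject)
  1. router=(2,5) cycle=7 dir=E
  2. router=(3,5) cycle=10 dir=E
  3. router=(4,5) cycle=13 dir=E
  4. router=(4,4) cycle=16 dir=S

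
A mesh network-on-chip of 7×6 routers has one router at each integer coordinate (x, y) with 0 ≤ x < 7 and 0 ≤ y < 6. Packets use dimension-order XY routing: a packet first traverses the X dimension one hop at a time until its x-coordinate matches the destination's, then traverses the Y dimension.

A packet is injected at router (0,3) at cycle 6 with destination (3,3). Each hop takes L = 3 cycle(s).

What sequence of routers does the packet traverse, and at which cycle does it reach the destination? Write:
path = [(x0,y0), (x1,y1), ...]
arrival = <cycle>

path = [(0,3), (1,3), (2,3), (3,3)]
arrival = 15

[0] x=0 y=3 t=6
[1] x=1 y=3 t=9 →E
[2] x=2 y=3 t=12 →E
[3] x=3 y=3 t=15 →E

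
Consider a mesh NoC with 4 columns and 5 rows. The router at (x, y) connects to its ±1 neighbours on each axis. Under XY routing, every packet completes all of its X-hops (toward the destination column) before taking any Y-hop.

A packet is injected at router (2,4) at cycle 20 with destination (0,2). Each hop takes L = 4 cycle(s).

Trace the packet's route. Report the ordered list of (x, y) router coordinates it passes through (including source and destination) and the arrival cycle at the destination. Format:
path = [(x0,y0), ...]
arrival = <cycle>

  0. router=(2,4) cycle=20 (inject)
  1. router=(1,4) cycle=24 dir=W
  2. router=(0,4) cycle=28 dir=W
  3. router=(0,3) cycle=32 dir=S
  4. router=(0,2) cycle=36 dir=S

path = [(2,4), (1,4), (0,4), (0,3), (0,2)]
arrival = 36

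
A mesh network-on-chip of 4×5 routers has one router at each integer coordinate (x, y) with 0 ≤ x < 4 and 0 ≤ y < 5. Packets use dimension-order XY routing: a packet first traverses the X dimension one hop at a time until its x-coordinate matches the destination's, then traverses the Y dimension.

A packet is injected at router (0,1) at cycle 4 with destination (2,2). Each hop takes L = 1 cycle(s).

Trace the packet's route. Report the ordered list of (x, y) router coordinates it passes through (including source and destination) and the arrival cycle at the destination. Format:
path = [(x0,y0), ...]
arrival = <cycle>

src (0,1)  cyc=4
E→(1,1)  cyc=5
E→(2,1)  cyc=6
N→(2,2)  cyc=7

path = [(0,1), (1,1), (2,1), (2,2)]
arrival = 7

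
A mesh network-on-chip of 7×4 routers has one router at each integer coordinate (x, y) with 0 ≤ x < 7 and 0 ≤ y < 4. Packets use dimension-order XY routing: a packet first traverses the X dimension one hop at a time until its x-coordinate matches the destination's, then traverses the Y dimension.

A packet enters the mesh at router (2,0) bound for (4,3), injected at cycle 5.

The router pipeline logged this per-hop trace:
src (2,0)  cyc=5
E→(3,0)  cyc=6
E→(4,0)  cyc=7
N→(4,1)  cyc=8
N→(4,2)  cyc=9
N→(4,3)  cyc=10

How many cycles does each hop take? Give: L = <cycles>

Δcyc across hop 0→1: 6 − 5 = 1.
Per-hop latency L = Δcyc = 1.

L = 1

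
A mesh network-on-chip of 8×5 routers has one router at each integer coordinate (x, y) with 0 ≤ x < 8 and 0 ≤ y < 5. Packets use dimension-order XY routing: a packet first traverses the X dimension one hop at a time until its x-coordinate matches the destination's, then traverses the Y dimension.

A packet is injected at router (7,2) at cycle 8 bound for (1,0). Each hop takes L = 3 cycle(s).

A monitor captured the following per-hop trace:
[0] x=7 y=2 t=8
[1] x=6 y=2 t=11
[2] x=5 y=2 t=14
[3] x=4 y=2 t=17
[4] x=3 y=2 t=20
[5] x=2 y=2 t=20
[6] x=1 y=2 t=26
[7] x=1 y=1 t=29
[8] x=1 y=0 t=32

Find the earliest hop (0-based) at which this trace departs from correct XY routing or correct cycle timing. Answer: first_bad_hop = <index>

first_bad_hop = 5

hop 1: step (-1,+0), +3 cyc — ok
hop 2: step (-1,+0), +3 cyc — ok
hop 3: step (-1,+0), +3 cyc — ok
hop 4: step (-1,+0), +3 cyc — ok
hop 5: step (-1,+0), +0 cyc — BAD: Δcyc=0≠L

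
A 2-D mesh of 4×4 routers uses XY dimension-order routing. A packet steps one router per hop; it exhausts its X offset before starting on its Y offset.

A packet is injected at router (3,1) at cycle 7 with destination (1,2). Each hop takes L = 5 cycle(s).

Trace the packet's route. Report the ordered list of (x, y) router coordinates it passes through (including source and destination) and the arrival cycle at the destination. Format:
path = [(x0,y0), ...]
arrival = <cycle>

t=7: at (3,1)
t=12: at (2,1) after W
t=17: at (1,1) after W
t=22: at (1,2) after N

path = [(3,1), (2,1), (1,1), (1,2)]
arrival = 22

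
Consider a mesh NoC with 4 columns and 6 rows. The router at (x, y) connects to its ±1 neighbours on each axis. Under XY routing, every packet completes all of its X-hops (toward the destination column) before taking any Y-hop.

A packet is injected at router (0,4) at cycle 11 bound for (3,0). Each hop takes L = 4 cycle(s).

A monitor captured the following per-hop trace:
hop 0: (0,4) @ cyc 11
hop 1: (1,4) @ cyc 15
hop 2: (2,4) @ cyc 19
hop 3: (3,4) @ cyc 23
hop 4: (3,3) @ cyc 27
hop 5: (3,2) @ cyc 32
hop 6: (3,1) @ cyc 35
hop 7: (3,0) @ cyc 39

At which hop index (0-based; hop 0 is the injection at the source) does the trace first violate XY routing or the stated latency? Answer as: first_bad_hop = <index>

[1] (+1,+0) / 4c ⇒ ok
[2] (+1,+0) / 4c ⇒ ok
[3] (+1,+0) / 4c ⇒ ok
[4] (+0,-1) / 4c ⇒ ok
[5] (+0,-1) / 5c ⇒ BAD: Δcyc=5≠L

first_bad_hop = 5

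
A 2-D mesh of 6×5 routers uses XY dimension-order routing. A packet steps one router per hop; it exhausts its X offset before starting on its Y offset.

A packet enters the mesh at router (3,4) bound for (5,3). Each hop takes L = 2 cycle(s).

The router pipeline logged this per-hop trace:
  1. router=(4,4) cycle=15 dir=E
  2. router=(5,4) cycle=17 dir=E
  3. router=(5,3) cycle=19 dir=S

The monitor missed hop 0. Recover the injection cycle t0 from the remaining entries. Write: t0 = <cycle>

cyc[1] = 15 and cyc[k] = t0 + k·L for every k.
Subtract one hop: t0 = 15 − 2 = 13.

t0 = 13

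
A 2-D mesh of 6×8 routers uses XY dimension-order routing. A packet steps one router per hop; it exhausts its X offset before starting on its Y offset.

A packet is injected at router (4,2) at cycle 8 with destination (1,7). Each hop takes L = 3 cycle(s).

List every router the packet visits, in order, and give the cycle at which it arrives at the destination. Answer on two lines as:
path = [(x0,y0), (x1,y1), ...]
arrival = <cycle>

hop 0: (4,2) @ cyc 8
hop 1: (3,2) @ cyc 11  [W]
hop 2: (2,2) @ cyc 14  [W]
hop 3: (1,2) @ cyc 17  [W]
hop 4: (1,3) @ cyc 20  [N]
hop 5: (1,4) @ cyc 23  [N]
hop 6: (1,5) @ cyc 26  [N]
hop 7: (1,6) @ cyc 29  [N]
hop 8: (1,7) @ cyc 32  [N]

path = [(4,2), (3,2), (2,2), (1,2), (1,3), (1,4), (1,5), (1,6), (1,7)]
arrival = 32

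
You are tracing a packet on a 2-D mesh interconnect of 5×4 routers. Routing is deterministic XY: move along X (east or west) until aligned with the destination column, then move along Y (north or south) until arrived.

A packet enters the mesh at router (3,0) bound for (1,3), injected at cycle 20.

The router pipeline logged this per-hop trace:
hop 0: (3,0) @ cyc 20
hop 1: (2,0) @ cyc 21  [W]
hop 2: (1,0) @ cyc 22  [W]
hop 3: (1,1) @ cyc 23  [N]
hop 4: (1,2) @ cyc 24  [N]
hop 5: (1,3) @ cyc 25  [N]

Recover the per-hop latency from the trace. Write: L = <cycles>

L = 1

From hop 0 (20) to hop 1 (21): +1 cycles.
Each hop adds L, hence L = 1.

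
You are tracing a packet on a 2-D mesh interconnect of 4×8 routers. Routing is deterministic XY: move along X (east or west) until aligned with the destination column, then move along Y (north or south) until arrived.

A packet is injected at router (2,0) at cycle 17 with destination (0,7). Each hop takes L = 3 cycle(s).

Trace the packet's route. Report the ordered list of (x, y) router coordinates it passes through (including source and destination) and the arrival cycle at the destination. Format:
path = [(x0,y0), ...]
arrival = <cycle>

path = [(2,0), (1,0), (0,0), (0,1), (0,2), (0,3), (0,4), (0,5), (0,6), (0,7)]
arrival = 44

  0. router=(2,0) cycle=17 (inject)
  1. router=(1,0) cycle=20 dir=W
  2. router=(0,0) cycle=23 dir=W
  3. router=(0,1) cycle=26 dir=N
  4. router=(0,2) cycle=29 dir=N
  5. router=(0,3) cycle=32 dir=N
  6. router=(0,4) cycle=35 dir=N
  7. router=(0,5) cycle=38 dir=N
  8. router=(0,6) cycle=41 dir=N
  9. router=(0,7) cycle=44 dir=N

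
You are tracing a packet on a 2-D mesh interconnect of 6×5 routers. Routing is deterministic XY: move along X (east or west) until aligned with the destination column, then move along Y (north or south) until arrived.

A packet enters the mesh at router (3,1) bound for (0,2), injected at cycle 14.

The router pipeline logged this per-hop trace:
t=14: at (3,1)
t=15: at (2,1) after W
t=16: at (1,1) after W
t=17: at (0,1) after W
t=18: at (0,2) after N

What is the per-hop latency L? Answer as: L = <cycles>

Between hops 0 and 1 the cycle counter advances 15 − 14 = 1.
One hop costs L cycles, so L = 1.

L = 1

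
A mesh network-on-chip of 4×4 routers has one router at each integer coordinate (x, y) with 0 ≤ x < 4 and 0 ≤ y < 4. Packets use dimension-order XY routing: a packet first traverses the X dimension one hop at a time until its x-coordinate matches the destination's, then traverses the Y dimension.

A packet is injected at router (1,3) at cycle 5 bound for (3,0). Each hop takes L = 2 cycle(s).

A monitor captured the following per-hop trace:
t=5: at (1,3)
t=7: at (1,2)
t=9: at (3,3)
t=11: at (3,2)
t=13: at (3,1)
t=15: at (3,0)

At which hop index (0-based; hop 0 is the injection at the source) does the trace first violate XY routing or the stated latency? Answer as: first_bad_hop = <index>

check 1→ d=(0,-1) cyc+2: BAD: Y-move but x=1≠3

first_bad_hop = 1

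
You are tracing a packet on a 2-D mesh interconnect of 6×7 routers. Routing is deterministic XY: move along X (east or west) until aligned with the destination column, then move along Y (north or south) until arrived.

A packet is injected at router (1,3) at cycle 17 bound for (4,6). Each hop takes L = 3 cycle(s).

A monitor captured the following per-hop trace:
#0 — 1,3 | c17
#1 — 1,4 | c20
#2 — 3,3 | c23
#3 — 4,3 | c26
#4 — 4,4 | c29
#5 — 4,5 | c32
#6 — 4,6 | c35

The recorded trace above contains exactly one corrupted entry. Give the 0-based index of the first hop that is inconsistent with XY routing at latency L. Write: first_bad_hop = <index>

check 1→ d=(0,1) cyc+3: BAD: Y-move but x=1≠4

first_bad_hop = 1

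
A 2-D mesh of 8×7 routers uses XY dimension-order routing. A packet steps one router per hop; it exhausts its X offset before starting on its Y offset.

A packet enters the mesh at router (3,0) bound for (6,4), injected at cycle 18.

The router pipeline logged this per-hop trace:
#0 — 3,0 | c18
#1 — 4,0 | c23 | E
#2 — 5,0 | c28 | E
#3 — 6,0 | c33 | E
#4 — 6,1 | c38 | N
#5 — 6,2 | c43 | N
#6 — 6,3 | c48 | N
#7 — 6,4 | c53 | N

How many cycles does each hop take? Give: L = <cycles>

L = 5

cyc[1] − cyc[0] = 23 − 18 = 5.
That increment is L by definition: L = 5.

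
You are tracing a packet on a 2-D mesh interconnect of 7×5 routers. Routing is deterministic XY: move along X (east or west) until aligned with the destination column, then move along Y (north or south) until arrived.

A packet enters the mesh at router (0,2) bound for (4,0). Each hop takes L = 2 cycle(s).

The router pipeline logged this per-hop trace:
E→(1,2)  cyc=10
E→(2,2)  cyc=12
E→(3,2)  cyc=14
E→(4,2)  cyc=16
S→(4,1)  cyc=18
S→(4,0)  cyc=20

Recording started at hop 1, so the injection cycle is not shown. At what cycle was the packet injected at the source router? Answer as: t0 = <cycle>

The first recorded entry is hop 1 at cycle 10.
Therefore t0 = 10 − L = 8.

t0 = 8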